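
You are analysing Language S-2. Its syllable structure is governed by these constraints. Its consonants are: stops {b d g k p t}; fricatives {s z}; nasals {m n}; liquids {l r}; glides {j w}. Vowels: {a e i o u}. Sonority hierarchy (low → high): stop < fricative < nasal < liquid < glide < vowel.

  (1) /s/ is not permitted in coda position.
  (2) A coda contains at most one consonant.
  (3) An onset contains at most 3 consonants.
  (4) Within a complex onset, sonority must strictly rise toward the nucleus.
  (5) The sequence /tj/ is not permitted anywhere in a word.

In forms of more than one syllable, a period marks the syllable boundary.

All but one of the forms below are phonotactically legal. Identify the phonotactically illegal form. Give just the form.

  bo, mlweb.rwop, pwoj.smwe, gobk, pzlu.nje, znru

gobk

bo — σ1 onset /b/, coda /∅/ ok → phonotactically legal
mlweb.rwop — σ1 onset /mlw/ (3→4→5 rises), coda /b/ ok; σ2 onset /rw/ (4→5 rises), coda /p/ ok → phonotactically legal
pwoj.smwe — σ1 onset /pw/ (1→5 rises), coda /j/ ok; σ2 onset /smw/ (2→3→5 rises), coda /∅/ ok → phonotactically legal
gobk — violates constraint 2: syllable 1 coda /bk/ has 2 consonants (> 1) → phonotactically illegal
pzlu.nje — σ1 onset /pzl/ (1→2→4 rises), coda /∅/ ok; σ2 onset /nj/ (3→5 rises), coda /∅/ ok → phonotactically legal
znru — σ1 onset /znr/ (2→3→4 rises), coda /∅/ ok → phonotactically legal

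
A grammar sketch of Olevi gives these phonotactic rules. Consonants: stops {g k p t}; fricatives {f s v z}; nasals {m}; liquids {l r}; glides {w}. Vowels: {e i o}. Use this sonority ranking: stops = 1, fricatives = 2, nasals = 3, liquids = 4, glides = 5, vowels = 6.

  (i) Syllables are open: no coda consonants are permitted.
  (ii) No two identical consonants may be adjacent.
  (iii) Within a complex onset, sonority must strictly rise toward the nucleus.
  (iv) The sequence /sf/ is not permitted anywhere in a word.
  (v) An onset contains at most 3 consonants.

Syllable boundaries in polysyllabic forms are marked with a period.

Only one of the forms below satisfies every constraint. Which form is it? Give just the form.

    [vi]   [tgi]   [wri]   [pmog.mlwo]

[vi] — σ1 onset /v/, coda /∅/ ok → well-formed
[tgi] — violates constraint (iii): syllable 1 onset /tg/: /t/ (stop, 1) → /g/ (stop, 1) does not rise → ill-formed
[wri] — violates constraint (iii): syllable 1 onset /wr/: /w/ (glide, 5) → /r/ (liquid, 4) does not rise → ill-formed
[pmog.mlwo] — violates constraint (i): syllable 1 coda /g/ has 1 consonant (> 0) → ill-formed

[vi]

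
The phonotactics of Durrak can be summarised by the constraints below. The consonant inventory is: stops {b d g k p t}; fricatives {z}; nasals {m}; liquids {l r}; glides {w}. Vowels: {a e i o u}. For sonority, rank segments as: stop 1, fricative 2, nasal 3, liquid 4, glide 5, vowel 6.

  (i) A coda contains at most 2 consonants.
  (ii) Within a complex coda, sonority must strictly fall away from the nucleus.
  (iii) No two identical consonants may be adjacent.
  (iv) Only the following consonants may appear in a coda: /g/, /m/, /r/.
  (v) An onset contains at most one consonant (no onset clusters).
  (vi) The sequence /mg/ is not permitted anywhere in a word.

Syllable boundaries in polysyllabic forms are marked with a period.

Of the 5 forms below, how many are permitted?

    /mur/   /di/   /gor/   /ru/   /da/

5

/mur/ — σ1 onset /m/, coda /r/ ok → permitted
/di/ — σ1 onset /d/, coda /∅/ ok → permitted
/gor/ — σ1 onset /g/, coda /r/ ok → permitted
/ru/ — σ1 onset /r/, coda /∅/ ok → permitted
/da/ — σ1 onset /d/, coda /∅/ ok → permitted
Permitted: /mur/, /di/, /gor/, /ru/, /da/ → 5.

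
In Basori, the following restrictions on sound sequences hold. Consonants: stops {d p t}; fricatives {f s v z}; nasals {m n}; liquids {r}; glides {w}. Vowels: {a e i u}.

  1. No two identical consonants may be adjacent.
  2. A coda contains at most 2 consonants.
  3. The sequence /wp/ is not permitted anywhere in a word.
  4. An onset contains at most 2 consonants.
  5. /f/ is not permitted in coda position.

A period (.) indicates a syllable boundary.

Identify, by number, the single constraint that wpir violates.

3

wpir: contains banned sequence /wp/.
This is a violation of constraint 3: "The sequence /wp/ is not permitted anywhere in a word."
The remaining constraints (1, 2, 4, 5) are satisfied.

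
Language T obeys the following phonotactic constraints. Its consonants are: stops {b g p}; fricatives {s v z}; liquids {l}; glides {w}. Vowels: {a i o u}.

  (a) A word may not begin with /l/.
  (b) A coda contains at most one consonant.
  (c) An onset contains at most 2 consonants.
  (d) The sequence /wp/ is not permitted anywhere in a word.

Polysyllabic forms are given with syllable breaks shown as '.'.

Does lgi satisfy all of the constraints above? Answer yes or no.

no

lgi — violates constraint (a): word begins with /l/ → ill-formed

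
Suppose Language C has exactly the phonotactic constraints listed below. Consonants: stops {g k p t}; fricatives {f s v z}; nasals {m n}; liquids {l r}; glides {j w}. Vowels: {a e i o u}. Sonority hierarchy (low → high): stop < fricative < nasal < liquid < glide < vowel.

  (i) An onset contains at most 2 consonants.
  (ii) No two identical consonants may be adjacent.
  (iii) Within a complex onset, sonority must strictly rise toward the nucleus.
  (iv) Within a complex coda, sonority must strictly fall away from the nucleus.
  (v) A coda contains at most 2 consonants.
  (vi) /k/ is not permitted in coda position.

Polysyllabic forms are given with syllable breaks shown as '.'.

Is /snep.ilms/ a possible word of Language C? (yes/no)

/snep.ilms/ — violates constraint (v): syllable 2 coda /lms/ has 3 consonants (> 2) → not permitted

no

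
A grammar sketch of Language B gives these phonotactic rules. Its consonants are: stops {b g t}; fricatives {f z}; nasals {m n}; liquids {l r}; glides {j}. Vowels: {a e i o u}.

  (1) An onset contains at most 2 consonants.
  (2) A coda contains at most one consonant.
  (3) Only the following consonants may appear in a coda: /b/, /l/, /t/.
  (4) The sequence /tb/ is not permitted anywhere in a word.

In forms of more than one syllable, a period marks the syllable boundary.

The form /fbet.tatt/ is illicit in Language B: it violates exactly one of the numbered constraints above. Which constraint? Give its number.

2

/fbet.tatt/: syllable 2 coda /tt/ has 2 consonants (> 1).
This is a violation of constraint 2: "A coda contains at most one consonant."
The remaining constraints (1, 3, 4) are satisfied.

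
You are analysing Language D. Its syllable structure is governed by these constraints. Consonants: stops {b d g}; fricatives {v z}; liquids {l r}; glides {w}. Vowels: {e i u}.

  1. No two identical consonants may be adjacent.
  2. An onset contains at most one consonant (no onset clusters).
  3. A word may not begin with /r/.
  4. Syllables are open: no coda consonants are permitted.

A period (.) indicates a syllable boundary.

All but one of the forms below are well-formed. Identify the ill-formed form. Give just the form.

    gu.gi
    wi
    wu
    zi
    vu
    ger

gu.gi — σ1 onset /g/, coda /∅/ ok; σ2 onset /g/, coda /∅/ ok → well-formed
wi — σ1 onset /w/, coda /∅/ ok → well-formed
wu — σ1 onset /w/, coda /∅/ ok → well-formed
zi — σ1 onset /z/, coda /∅/ ok → well-formed
vu — σ1 onset /v/, coda /∅/ ok → well-formed
ger — violates constraint 4: syllable 1 coda /r/ has 1 consonant (> 0) → ill-formed

ger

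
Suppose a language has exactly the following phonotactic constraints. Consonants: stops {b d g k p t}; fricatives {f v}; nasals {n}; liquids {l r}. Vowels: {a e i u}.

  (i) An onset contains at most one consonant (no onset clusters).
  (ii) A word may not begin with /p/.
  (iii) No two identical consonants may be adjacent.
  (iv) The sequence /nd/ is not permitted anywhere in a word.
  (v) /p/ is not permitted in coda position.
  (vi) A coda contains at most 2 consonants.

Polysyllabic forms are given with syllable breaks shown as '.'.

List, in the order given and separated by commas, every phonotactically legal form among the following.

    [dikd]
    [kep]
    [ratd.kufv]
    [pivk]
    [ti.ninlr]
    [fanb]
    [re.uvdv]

[dikd] — σ1 onset /d/, coda /kd/ (2C) ok → phonotactically legal
[kep] — violates constraint (v): syllable 1 coda contains /p/ → phonotactically illegal
[ratd.kufv] — σ1 onset /r/, coda /td/ (2C) ok; σ2 onset /k/, coda /fv/ (2C) ok → phonotactically legal
[pivk] — violates constraint (ii): word begins with /p/ → phonotactically illegal
[ti.ninlr] — violates constraint (vi): syllable 2 coda /nlr/ has 3 consonants (> 2) → phonotactically illegal
[fanb] — σ1 onset /f/, coda /nb/ (2C) ok → phonotactically legal
[re.uvdv] — violates constraint (vi): syllable 2 coda /vdv/ has 3 consonants (> 2) → phonotactically illegal

[dikd], [ratd.kufv], [fanb]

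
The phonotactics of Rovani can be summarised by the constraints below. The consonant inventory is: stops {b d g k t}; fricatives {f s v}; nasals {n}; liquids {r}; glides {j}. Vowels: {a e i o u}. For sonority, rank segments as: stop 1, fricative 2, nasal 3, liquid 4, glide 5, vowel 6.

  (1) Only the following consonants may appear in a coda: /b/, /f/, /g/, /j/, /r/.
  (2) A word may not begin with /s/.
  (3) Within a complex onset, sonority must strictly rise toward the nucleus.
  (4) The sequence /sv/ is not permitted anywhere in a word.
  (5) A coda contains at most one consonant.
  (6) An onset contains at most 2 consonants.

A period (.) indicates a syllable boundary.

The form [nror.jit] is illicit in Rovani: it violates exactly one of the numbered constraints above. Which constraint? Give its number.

1

[nror.jit]: syllable 2 coda contains /t/, which is not a licensed coda consonant.
This is a violation of constraint 1: "Only the following consonants may appear in a coda: /b/, /f/, /g/, /j/, /r/."
The remaining constraints (2, 3, 4, 5, 6) are satisfied.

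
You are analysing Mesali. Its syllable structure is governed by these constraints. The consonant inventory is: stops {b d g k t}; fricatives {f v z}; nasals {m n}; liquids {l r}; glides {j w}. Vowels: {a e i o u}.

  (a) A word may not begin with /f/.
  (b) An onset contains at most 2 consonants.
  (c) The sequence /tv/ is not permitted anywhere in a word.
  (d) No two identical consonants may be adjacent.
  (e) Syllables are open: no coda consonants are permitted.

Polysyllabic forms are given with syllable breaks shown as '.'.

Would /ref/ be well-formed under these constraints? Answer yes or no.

no

/ref/ — violates constraint (e): syllable 1 coda /f/ has 1 consonant (> 0) → ill-formed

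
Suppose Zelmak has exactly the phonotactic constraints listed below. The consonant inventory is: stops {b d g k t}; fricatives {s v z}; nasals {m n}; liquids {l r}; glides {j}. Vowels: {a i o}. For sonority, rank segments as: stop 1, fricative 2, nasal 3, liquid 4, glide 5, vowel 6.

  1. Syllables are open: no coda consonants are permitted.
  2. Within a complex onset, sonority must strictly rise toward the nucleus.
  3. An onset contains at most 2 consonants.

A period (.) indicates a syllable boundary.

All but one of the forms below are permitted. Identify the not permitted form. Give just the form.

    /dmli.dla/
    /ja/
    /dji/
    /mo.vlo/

/dmli.dla/ — violates constraint 3: syllable 1 onset /dml/ has 3 consonants (> 2) → not permitted
/ja/ — σ1 onset /j/, coda /∅/ ok → permitted
/dji/ — σ1 onset /dj/ (1→5 rises), coda /∅/ ok → permitted
/mo.vlo/ — σ1 onset /m/, coda /∅/ ok; σ2 onset /vl/ (2→4 rises), coda /∅/ ok → permitted

/dmli.dla/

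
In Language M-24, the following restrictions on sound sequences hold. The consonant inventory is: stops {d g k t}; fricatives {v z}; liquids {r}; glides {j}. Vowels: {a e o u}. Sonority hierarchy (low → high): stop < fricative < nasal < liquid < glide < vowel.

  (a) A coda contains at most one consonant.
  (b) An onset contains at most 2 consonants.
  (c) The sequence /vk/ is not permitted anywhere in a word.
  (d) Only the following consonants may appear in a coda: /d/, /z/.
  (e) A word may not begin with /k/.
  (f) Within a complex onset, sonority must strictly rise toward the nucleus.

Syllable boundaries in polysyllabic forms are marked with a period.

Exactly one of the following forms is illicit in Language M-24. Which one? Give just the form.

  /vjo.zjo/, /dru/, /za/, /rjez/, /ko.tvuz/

/vjo.zjo/ — σ1 onset /vj/ (2→5 rises), coda /∅/ ok; σ2 onset /zj/ (2→5 rises), coda /∅/ ok → licit
/dru/ — σ1 onset /dr/ (1→4 rises), coda /∅/ ok → licit
/za/ — σ1 onset /z/, coda /∅/ ok → licit
/rjez/ — σ1 onset /rj/ (4→5 rises), coda /z/ ok → licit
/ko.tvuz/ — violates constraint (e): word begins with /k/ → illicit

/ko.tvuz/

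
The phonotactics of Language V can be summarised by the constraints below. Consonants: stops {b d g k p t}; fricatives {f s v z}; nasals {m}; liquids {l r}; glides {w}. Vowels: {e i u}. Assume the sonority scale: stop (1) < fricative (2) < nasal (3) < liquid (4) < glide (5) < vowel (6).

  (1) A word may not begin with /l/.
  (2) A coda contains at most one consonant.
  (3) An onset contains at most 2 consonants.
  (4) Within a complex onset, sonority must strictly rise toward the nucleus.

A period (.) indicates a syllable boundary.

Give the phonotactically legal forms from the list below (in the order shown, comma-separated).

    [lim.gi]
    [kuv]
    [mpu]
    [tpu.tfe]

[lim.gi] — violates constraint 1: word begins with /l/ → phonotactically illegal
[kuv] — σ1 onset /k/, coda /v/ ok → phonotactically legal
[mpu] — violates constraint 4: syllable 1 onset /mp/: /m/ (nasal, 3) → /p/ (stop, 1) does not rise → phonotactically illegal
[tpu.tfe] — violates constraint 4: syllable 1 onset /tp/: /t/ (stop, 1) → /p/ (stop, 1) does not rise → phonotactically illegal

[kuv]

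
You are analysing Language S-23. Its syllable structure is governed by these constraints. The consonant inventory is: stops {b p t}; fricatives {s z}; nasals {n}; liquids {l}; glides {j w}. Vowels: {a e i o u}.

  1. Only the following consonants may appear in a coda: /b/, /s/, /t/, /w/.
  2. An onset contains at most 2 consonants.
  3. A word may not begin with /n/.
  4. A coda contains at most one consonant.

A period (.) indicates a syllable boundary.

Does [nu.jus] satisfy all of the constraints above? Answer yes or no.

no

[nu.jus] — violates constraint 3: word begins with /n/ → not permitted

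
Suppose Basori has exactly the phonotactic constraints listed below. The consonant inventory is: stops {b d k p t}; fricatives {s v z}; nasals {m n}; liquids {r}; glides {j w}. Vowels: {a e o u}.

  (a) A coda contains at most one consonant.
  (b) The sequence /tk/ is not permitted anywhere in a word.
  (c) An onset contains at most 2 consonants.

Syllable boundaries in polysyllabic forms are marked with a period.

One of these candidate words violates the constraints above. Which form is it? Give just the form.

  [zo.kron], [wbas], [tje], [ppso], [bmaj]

[zo.kron] — σ1 onset /z/, coda /∅/ ok; σ2 onset /kr/ (2C), coda /n/ ok → permitted
[wbas] — σ1 onset /wb/ (2C), coda /s/ ok → permitted
[tje] — σ1 onset /tj/ (2C), coda /∅/ ok → permitted
[ppso] — violates constraint (c): syllable 1 onset /pps/ has 3 consonants (> 2) → not permitted
[bmaj] — σ1 onset /bm/ (2C), coda /j/ ok → permitted

[ppso]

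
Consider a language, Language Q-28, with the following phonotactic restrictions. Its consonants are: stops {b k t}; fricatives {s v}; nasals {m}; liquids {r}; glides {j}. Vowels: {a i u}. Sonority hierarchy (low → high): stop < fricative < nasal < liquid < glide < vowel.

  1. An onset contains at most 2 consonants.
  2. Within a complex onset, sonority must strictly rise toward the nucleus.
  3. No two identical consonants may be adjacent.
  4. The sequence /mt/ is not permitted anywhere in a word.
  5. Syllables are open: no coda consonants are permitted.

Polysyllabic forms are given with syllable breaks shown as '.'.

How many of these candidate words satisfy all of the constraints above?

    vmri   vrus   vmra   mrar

0

vmri — violates constraint 1: syllable 1 onset /vmr/ has 3 consonants (> 2) → phonotactically illegal
vrus — violates constraint 5: syllable 1 coda /s/ has 1 consonant (> 0) → phonotactically illegal
vmra — violates constraint 1: syllable 1 onset /vmr/ has 3 consonants (> 2) → phonotactically illegal
mrar — violates constraint 5: syllable 1 coda /r/ has 1 consonant (> 0) → phonotactically illegal
No form is phonotactically legal → 0.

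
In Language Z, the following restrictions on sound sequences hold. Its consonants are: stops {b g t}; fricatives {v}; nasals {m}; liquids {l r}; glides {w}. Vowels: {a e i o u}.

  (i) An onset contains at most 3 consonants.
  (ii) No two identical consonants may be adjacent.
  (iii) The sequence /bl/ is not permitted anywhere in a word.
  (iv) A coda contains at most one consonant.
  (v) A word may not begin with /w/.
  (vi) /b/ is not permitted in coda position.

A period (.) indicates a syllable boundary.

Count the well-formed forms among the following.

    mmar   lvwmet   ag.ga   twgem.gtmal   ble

1

mmar — violates constraint (ii): adjacent identical consonants /mm/ → ill-formed
lvwmet — violates constraint (i): syllable 1 onset /lvwm/ has 4 consonants (> 3) → ill-formed
ag.ga — violates constraint (ii): adjacent identical consonants /gg/ → ill-formed
twgem.gtmal — σ1 onset /twg/ (3C), coda /m/ ok; σ2 onset /gtm/ (3C), coda /l/ ok → well-formed
ble — violates constraint (iii): contains banned sequence /bl/ → ill-formed
Well-formed: twgem.gtmal → 1.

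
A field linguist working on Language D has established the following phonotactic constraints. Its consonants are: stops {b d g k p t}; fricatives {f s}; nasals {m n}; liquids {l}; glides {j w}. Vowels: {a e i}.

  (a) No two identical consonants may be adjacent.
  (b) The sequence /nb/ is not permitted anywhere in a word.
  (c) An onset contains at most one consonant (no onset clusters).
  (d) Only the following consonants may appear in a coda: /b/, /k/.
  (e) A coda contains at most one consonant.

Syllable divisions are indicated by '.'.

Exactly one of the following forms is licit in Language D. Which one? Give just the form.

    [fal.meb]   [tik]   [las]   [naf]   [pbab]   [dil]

[fal.meb] — violates constraint (d): syllable 1 coda contains /l/, which is not a licensed coda consonant → illicit
[tik] — σ1 onset /t/, coda /k/ ok → licit
[las] — violates constraint (d): syllable 1 coda contains /s/, which is not a licensed coda consonant → illicit
[naf] — violates constraint (d): syllable 1 coda contains /f/, which is not a licensed coda consonant → illicit
[pbab] — violates constraint (c): syllable 1 onset /pb/ has 2 consonants (> 1) → illicit
[dil] — violates constraint (d): syllable 1 coda contains /l/, which is not a licensed coda consonant → illicit

[tik]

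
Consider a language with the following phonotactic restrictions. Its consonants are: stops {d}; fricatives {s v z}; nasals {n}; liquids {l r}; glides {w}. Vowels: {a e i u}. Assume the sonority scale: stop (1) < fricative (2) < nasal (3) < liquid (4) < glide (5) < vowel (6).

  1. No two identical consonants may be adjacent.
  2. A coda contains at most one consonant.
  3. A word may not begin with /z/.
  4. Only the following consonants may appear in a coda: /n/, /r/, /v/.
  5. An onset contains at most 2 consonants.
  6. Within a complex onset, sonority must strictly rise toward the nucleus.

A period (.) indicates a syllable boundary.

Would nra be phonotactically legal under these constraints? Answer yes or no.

nra — σ1 onset /nr/ (3→4 rises), coda /∅/ ok → phonotactically legal

yes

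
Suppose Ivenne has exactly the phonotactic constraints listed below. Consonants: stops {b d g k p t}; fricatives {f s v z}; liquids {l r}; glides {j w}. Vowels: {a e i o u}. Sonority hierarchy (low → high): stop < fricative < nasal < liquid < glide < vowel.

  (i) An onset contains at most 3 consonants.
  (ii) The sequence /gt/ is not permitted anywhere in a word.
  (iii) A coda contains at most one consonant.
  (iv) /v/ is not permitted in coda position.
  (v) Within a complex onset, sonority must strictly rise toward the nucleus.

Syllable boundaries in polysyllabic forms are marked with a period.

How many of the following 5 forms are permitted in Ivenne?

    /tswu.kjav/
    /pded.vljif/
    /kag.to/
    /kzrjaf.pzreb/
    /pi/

/tswu.kjav/ — violates constraint (iv): syllable 2 coda contains /v/ → not permitted
/pded.vljif/ — violates constraint (v): syllable 1 onset /pd/: /p/ (stop, 1) → /d/ (stop, 1) does not rise → not permitted
/kag.to/ — violates constraint (ii): contains banned sequence /gt/ → not permitted
/kzrjaf.pzreb/ — violates constraint (i): syllable 1 onset /kzrj/ has 4 consonants (> 3) → not permitted
/pi/ — σ1 onset /p/, coda /∅/ ok → permitted
Permitted: /pi/ → 1.

1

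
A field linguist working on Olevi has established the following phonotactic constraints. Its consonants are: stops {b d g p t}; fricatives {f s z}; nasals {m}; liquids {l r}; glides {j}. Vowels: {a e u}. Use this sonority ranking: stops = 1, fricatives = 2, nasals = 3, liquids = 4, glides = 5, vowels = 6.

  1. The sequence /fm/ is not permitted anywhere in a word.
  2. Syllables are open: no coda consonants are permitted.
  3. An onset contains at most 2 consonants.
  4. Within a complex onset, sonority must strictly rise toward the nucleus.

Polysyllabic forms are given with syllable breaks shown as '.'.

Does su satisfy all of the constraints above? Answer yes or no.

yes

su — σ1 onset /s/, coda /∅/ ok → permitted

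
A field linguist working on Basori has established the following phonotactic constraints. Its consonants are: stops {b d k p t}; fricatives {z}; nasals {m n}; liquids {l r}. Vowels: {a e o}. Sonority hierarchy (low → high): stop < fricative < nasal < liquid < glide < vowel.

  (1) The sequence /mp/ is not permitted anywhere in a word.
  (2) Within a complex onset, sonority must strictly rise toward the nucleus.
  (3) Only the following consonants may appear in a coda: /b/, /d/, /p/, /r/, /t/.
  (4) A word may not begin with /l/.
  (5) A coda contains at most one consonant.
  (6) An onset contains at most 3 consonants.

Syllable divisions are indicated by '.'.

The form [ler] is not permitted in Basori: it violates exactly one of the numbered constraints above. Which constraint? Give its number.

4

[ler]: word begins with /l/.
This is a violation of constraint 4: "A word may not begin with /l/."
The remaining constraints (1, 2, 3, 5, 6) are satisfied.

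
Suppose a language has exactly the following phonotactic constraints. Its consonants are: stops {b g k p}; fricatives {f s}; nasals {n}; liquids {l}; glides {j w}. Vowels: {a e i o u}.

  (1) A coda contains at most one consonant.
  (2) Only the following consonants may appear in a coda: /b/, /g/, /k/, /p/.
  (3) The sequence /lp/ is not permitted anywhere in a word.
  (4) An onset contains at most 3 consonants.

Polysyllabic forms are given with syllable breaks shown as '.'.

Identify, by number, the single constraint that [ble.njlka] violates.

[ble.njlka]: syllable 2 onset /njlk/ has 4 consonants (> 3).
This is a violation of constraint 4: "An onset contains at most 3 consonants."
The remaining constraints (1, 2, 3) are satisfied.

4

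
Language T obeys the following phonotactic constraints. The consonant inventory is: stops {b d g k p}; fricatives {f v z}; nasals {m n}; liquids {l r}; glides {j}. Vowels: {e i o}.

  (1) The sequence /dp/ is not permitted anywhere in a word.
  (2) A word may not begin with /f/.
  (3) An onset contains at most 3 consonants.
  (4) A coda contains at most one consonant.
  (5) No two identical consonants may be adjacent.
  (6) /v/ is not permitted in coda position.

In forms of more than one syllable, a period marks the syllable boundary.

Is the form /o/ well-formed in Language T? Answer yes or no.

/o/ — σ1 onset /∅/, coda /∅/ ok → well-formed

yes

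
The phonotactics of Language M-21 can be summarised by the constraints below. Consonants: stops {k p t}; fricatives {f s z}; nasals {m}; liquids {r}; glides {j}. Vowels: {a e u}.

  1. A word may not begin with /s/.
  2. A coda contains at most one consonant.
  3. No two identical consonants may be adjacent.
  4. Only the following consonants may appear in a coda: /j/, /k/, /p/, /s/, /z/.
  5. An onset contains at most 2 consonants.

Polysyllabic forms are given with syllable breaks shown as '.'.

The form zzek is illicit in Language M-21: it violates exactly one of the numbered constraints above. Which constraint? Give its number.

zzek: adjacent identical consonants /zz/.
This is a violation of constraint 3: "No two identical consonants may be adjacent."
The remaining constraints (1, 2, 4, 5) are satisfied.

3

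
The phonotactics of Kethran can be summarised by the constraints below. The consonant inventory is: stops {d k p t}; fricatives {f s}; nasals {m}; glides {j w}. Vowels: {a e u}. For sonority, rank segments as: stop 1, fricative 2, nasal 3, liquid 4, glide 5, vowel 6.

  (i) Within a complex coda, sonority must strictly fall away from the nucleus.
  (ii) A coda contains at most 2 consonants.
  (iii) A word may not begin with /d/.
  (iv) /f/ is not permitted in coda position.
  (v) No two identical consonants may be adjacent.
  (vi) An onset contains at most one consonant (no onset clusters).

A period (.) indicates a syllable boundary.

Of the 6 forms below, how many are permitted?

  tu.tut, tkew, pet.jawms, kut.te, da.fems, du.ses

tu.tut — σ1 onset /t/, coda /∅/ ok; σ2 onset /t/, coda /t/ ok → permitted
tkew — violates constraint (vi): syllable 1 onset /tk/ has 2 consonants (> 1) → not permitted
pet.jawms — violates constraint (ii): syllable 2 coda /wms/ has 3 consonants (> 2) → not permitted
kut.te — violates constraint (v): adjacent identical consonants /tt/ → not permitted
da.fems — violates constraint (iii): word begins with /d/ → not permitted
du.ses — violates constraint (iii): word begins with /d/ → not permitted
Permitted: tu.tut → 1.

1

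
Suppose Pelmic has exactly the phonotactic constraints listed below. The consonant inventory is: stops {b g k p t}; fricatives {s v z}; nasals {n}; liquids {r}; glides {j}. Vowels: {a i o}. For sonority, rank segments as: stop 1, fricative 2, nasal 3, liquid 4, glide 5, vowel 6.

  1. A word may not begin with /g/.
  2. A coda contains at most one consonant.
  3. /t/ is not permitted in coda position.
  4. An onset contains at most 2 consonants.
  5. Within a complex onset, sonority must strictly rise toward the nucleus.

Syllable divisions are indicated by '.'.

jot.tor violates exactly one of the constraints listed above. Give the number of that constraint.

3

jot.tor: syllable 1 coda contains /t/.
This is a violation of constraint 3: "/t/ is not permitted in coda position."
The remaining constraints (1, 2, 4, 5) are satisfied.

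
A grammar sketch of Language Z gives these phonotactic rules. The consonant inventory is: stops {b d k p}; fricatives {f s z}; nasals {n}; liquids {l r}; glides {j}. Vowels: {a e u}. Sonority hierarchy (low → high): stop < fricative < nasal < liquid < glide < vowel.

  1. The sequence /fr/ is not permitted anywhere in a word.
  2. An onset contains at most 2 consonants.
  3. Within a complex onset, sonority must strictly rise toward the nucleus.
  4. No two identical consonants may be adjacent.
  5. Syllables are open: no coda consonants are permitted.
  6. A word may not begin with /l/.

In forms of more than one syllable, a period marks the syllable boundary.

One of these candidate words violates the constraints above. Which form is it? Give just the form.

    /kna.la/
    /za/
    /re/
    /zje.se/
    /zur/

/kna.la/ — σ1 onset /kn/ (1→3 rises), coda /∅/ ok; σ2 onset /l/, coda /∅/ ok → licit
/za/ — σ1 onset /z/, coda /∅/ ok → licit
/re/ — σ1 onset /r/, coda /∅/ ok → licit
/zje.se/ — σ1 onset /zj/ (2→5 rises), coda /∅/ ok; σ2 onset /s/, coda /∅/ ok → licit
/zur/ — violates constraint 5: syllable 1 coda /r/ has 1 consonant (> 0) → illicit

/zur/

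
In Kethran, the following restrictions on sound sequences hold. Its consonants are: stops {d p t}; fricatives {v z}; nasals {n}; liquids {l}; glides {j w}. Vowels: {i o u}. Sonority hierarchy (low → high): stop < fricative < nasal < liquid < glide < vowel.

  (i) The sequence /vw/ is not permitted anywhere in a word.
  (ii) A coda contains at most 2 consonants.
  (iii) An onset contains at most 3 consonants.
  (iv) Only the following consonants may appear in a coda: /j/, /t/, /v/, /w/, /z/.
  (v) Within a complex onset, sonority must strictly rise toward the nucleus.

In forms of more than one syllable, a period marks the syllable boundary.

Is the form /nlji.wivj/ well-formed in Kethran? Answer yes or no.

yes

/nlji.wivj/ — σ1 onset /nlj/ (3→4→5 rises), coda /∅/ ok; σ2 onset /w/, coda /vj/ (2C) ok → well-formed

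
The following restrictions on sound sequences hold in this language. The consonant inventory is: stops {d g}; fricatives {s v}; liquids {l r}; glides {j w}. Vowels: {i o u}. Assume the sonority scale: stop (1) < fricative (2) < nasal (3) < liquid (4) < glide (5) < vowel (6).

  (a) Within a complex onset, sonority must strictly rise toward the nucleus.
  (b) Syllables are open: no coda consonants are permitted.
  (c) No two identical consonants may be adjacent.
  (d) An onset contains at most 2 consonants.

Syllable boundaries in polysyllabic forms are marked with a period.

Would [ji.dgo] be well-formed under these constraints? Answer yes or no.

[ji.dgo] — violates constraint (a): syllable 2 onset /dg/: /d/ (stop, 1) → /g/ (stop, 1) does not rise → ill-formed

no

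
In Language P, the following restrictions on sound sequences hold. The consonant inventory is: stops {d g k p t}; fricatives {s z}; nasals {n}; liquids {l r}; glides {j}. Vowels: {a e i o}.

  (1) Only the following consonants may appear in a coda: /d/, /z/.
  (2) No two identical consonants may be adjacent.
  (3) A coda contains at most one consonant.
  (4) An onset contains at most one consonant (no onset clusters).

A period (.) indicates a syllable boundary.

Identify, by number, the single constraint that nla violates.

nla: syllable 1 onset /nl/ has 2 consonants (> 1).
This is a violation of constraint 4: "An onset contains at most one consonant (no onset clusters)."
The remaining constraints (1, 2, 3) are satisfied.

4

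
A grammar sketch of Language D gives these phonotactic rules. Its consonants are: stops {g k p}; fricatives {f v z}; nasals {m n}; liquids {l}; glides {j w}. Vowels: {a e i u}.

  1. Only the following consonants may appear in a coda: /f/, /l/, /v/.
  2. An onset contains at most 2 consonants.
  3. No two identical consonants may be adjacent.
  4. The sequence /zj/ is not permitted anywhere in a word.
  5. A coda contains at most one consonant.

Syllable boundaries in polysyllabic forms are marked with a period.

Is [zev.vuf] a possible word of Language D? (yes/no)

no

[zev.vuf] — violates constraint 3: adjacent identical consonants /vv/ → illicit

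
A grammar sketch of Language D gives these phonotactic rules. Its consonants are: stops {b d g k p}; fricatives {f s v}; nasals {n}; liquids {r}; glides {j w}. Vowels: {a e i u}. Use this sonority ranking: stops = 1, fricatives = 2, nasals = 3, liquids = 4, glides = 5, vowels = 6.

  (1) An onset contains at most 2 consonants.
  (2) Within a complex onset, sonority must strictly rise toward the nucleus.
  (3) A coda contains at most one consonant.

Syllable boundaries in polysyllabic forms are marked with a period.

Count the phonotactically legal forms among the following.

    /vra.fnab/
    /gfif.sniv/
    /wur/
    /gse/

4

/vra.fnab/ — σ1 onset /vr/ (2→4 rises), coda /∅/ ok; σ2 onset /fn/ (2→3 rises), coda /b/ ok → phonotactically legal
/gfif.sniv/ — σ1 onset /gf/ (1→2 rises), coda /f/ ok; σ2 onset /sn/ (2→3 rises), coda /v/ ok → phonotactically legal
/wur/ — σ1 onset /w/, coda /r/ ok → phonotactically legal
/gse/ — σ1 onset /gs/ (1→2 rises), coda /∅/ ok → phonotactically legal
Phonotactically legal: /vra.fnab/, /gfif.sniv/, /wur/, /gse/ → 4.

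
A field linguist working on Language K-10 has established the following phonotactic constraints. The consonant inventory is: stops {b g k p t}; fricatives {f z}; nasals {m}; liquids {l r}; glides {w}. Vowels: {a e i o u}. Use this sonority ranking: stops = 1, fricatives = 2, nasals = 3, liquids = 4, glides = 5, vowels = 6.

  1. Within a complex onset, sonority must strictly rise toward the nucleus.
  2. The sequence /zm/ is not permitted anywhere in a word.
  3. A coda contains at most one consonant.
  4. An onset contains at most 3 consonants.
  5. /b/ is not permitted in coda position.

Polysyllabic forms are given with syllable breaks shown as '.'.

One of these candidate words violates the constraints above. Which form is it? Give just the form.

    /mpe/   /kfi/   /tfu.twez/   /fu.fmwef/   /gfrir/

/mpe/ — violates constraint 1: syllable 1 onset /mp/: /m/ (nasal, 3) → /p/ (stop, 1) does not rise → illicit
/kfi/ — σ1 onset /kf/ (1→2 rises), coda /∅/ ok → licit
/tfu.twez/ — σ1 onset /tf/ (1→2 rises), coda /∅/ ok; σ2 onset /tw/ (1→5 rises), coda /z/ ok → licit
/fu.fmwef/ — σ1 onset /f/, coda /∅/ ok; σ2 onset /fmw/ (2→3→5 rises), coda /f/ ok → licit
/gfrir/ — σ1 onset /gfr/ (1→2→4 rises), coda /r/ ok → licit

/mpe/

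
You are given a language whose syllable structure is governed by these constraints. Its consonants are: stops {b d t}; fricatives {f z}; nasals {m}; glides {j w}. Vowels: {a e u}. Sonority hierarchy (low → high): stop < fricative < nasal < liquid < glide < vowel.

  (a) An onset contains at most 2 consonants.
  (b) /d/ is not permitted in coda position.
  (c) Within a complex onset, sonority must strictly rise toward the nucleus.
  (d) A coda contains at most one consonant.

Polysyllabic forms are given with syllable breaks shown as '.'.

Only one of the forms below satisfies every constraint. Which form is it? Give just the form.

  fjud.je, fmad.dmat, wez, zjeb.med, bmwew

wez

fjud.je — violates constraint (b): syllable 1 coda contains /d/ → ill-formed
fmad.dmat — violates constraint (b): syllable 1 coda contains /d/ → ill-formed
wez — σ1 onset /w/, coda /z/ ok → well-formed
zjeb.med — violates constraint (b): syllable 2 coda contains /d/ → ill-formed
bmwew — violates constraint (a): syllable 1 onset /bmw/ has 3 consonants (> 2) → ill-formed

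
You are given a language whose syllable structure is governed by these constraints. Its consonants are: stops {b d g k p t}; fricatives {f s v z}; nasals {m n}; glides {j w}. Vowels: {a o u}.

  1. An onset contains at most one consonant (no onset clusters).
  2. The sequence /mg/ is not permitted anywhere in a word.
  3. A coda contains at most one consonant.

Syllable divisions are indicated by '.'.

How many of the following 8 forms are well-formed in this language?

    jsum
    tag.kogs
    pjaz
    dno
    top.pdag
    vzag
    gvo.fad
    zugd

0

jsum — violates constraint 1: syllable 1 onset /js/ has 2 consonants (> 1) → ill-formed
tag.kogs — violates constraint 3: syllable 2 coda /gs/ has 2 consonants (> 1) → ill-formed
pjaz — violates constraint 1: syllable 1 onset /pj/ has 2 consonants (> 1) → ill-formed
dno — violates constraint 1: syllable 1 onset /dn/ has 2 consonants (> 1) → ill-formed
top.pdag — violates constraint 1: syllable 2 onset /pd/ has 2 consonants (> 1) → ill-formed
vzag — violates constraint 1: syllable 1 onset /vz/ has 2 consonants (> 1) → ill-formed
gvo.fad — violates constraint 1: syllable 1 onset /gv/ has 2 consonants (> 1) → ill-formed
zugd — violates constraint 3: syllable 1 coda /gd/ has 2 consonants (> 1) → ill-formed
No form is well-formed → 0.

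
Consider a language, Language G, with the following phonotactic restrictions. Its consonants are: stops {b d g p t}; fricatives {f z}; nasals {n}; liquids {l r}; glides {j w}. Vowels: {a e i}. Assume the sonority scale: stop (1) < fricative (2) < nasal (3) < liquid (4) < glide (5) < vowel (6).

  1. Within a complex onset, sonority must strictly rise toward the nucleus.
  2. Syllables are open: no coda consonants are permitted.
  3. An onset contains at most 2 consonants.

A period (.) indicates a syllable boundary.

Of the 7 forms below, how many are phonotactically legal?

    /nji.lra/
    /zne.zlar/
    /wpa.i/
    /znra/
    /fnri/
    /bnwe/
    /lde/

/nji.lra/ — violates constraint 1: syllable 2 onset /lr/: /l/ (liquid, 4) → /r/ (liquid, 4) does not rise → phonotactically illegal
/zne.zlar/ — violates constraint 2: syllable 2 coda /r/ has 1 consonant (> 0) → phonotactically illegal
/wpa.i/ — violates constraint 1: syllable 1 onset /wp/: /w/ (glide, 5) → /p/ (stop, 1) does not rise → phonotactically illegal
/znra/ — violates constraint 3: syllable 1 onset /znr/ has 3 consonants (> 2) → phonotactically illegal
/fnri/ — violates constraint 3: syllable 1 onset /fnr/ has 3 consonants (> 2) → phonotactically illegal
/bnwe/ — violates constraint 3: syllable 1 onset /bnw/ has 3 consonants (> 2) → phonotactically illegal
/lde/ — violates constraint 1: syllable 1 onset /ld/: /l/ (liquid, 4) → /d/ (stop, 1) does not rise → phonotactically illegal
No form is phonotactically legal → 0.

0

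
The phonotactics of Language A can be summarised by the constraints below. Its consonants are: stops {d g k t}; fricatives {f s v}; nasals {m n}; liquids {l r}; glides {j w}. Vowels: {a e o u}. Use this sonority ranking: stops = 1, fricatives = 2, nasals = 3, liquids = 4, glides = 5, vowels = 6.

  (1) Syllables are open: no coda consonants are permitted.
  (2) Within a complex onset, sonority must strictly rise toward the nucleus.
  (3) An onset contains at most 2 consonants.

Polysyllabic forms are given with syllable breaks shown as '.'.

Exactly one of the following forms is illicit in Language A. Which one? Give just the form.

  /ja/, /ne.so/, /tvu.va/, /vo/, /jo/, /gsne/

/ja/ — σ1 onset /j/, coda /∅/ ok → licit
/ne.so/ — σ1 onset /n/, coda /∅/ ok; σ2 onset /s/, coda /∅/ ok → licit
/tvu.va/ — σ1 onset /tv/ (1→2 rises), coda /∅/ ok; σ2 onset /v/, coda /∅/ ok → licit
/vo/ — σ1 onset /v/, coda /∅/ ok → licit
/jo/ — σ1 onset /j/, coda /∅/ ok → licit
/gsne/ — violates constraint 3: syllable 1 onset /gsn/ has 3 consonants (> 2) → illicit

/gsne/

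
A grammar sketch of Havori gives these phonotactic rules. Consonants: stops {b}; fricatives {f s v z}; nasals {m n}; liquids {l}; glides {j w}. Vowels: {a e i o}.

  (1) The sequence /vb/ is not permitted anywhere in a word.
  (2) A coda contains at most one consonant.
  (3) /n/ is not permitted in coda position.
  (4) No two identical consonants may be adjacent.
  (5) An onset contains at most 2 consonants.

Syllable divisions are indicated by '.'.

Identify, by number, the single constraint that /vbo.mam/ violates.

/vbo.mam/: contains banned sequence /vb/.
This is a violation of constraint 1: "The sequence /vb/ is not permitted anywhere in a word."
The remaining constraints (2, 3, 4, 5) are satisfied.

1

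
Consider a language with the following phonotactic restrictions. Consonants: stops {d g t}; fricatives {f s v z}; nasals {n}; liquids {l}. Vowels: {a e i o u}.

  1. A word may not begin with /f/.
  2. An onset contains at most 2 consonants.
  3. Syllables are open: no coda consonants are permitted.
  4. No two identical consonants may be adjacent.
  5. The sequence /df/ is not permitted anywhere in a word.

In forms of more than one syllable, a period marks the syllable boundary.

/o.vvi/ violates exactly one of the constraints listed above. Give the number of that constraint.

/o.vvi/: adjacent identical consonants /vv/.
This is a violation of constraint 4: "No two identical consonants may be adjacent."
The remaining constraints (1, 2, 3, 5) are satisfied.

4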